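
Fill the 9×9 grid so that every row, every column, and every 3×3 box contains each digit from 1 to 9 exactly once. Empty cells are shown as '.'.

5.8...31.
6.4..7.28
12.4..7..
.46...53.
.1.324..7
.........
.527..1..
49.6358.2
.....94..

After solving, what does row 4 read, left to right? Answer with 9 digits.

246871539

r1c2 = 7: row 1 has {1,3,5,8}; col 2 has {1,2,4,5,9}; box has {1,2,4,5,6,8} → only 7 remains.
r2c2 = 3: row 2 has {2,4,6,7,8}; col 2 has {1,2,4,5,7,9}; box has {1,2,4,5,6,7,8} → only 3 remains.
r2c7 = 9: row 2 has {2,3,4,6,7,8}; col 7 has {1,3,4,5,7,8}; box has {1,2,3,7,8} → only 9 remains.
r3c3 = 9: row 3 has {1,2,4,7}; col 3 has {2,4,6,8}; box has {1,2,3,4,5,6,7,8} → only 9 remains.
r5c3 = 5: row 5 has {1,2,3,4,7}; col 3 has {2,4,6,8,9}; box has {1,4,6} → only 5 remains.
r5c7 = 6: row 5 has {1,2,3,4,5,7}; col 7 has {1,3,4,5,7,8,9}; box has {3,5,7} → only 6 remains.
r6c2 = 8: row 6 has {}; col 2 has {1,2,3,4,5,7,9}; box has {1,4,5,6} → only 8 remains.
r6c7 = 2: row 6 has {8}; col 7 has {1,3,4,5,6,7,8,9}; box has {3,5,6,7} → only 2 remains.
r7c6 = 8: row 7 has {1,2,5,7}; col 6 has {4,5,7,9}; box has {3,5,6,7,9} → only 8 remains.
r8c8 = 7: row 8 has {2,3,4,5,6,8,9}; col 8 has {1,2,3}; box has {1,2,4,8} → only 7 remains.
r9c2 = 6: row 9 has {4,9}; col 2 has {1,2,3,4,5,7,8,9}; box has {2,4,5,9} → only 6 remains.
r9c5 = 1: row 9 has {4,6,9}; col 5 has {2,3}; box has {3,5,6,7,8,9} → only 1 remains.
r9c8 = 5: row 9 has {1,4,6,9}; col 8 has {1,2,3,7}; box has {1,2,4,7,8} → only 5 remains.
r9c9 = 3: row 9 has {1,4,5,6,9}; col 9 has {2,7,8}; box has {1,2,4,5,7,8} → only 3 remains.
r2c5 = 5: row 2 has {2,3,4,6,7,8,9}; col 5 has {1,2,3}; box has {4,7} → only 5 remains.
r3c8 = 6: row 3 has {1,2,4,7,9}; col 8 has {1,2,3,5,7}; box has {1,2,3,7,8,9} → only 6 remains.
r3c9 = 5: row 3 has {1,2,4,6,7,9}; col 9 has {2,3,7,8}; box has {1,2,3,6,7,8,9} → only 5 remains.
r4c6 = 1: row 4 has {3,4,5,6}; col 6 has {4,5,7,8,9}; box has {2,3,4} → only 1 remains.
r4c9 = 9: row 4 has {1,3,4,5,6}; col 9 has {2,3,5,7,8}; box has {2,3,5,6,7} → only 9 remains.
r5c1 = 9: row 5 has {1,2,3,4,5,6,7}; col 1 has {1,4,5,6}; box has {1,4,5,6,8} → only 9 remains.
r5c8 = 8: row 5 has {1,2,3,4,5,6,7,9}; col 8 has {1,2,3,5,6,7}; box has {2,3,5,6,7,9} → only 8 remains.
r6c6 = 6: row 6 has {2,8}; col 6 has {1,4,5,7,8,9}; box has {1,2,3,4} → only 6 remains.
r6c8 = 4: row 6 has {2,6,8}; col 8 has {1,2,3,5,6,7,8}; box has {2,3,5,6,7,8,9} → only 4 remains.
r6c9 = 1: row 6 has {2,4,6,8}; col 9 has {2,3,5,7,8,9}; box has {2,3,4,5,6,7,8,9} → only 1 remains.
r7c1 = 3: row 7 has {1,2,5,7,8}; col 1 has {1,4,5,6,9}; box has {2,4,5,6,9} → only 3 remains.
r7c5 = 4: row 7 has {1,2,3,5,7,8}; col 5 has {1,2,3,5}; box has {1,3,5,6,7,8,9} → only 4 remains.
r7c8 = 9: row 7 has {1,2,3,4,5,7,8}; col 8 has {1,2,3,4,5,6,7,8}; box has {1,2,3,4,5,7,8} → only 9 remains.
r7c9 = 6: row 7 has {1,2,3,4,5,7,8,9}; col 9 has {1,2,3,5,7,8,9}; box has {1,2,3,4,5,7,8,9} → only 6 remains.
r8c3 = 1: row 8 has {2,3,4,5,6,7,8,9}; col 3 has {2,4,5,6,8,9}; box has {2,3,4,5,6,9} → only 1 remains.
r9c3 = 7: row 9 has {1,3,4,5,6,9}; col 3 has {1,2,4,5,6,8,9}; box has {1,2,3,4,5,6,9} → only 7 remains.
r9c4 = 2: row 9 has {1,3,4,5,6,7,9}; col 4 has {3,4,6,7}; box has {1,3,4,5,6,7,8,9} → only 2 remains.
r1c4 = 9: row 1 has {1,3,5,7,8}; col 4 has {2,3,4,6,7}; box has {4,5,7} → only 9 remains.
r1c5 = 6: row 1 has {1,3,5,7,8,9}; col 5 has {1,2,3,4,5}; box has {4,5,7,9} → only 6 remains.
r1c6 = 2: row 1 has {1,3,5,6,7,8,9}; col 6 has {1,4,5,6,7,8,9}; box has {4,5,6,7,9} → only 2 remains.
r1c9 = 4: row 1 has {1,2,3,5,6,7,8,9}; col 9 has {1,2,3,5,6,7,8,9}; box has {1,2,3,5,6,7,8,9} → only 4 remains.
r2c4 = 1: row 2 has {2,3,4,5,6,7,8,9}; col 4 has {2,3,4,6,7,9}; box has {2,4,5,6,7,9} → only 1 remains.
r3c5 = 8: row 3 has {1,2,4,5,6,7,9}; col 5 has {1,2,3,4,5,6}; box has {1,2,4,5,6,7,9} → only 8 remains.
r3c6 = 3: row 3 has {1,2,4,5,6,7,8,9}; col 6 has {1,2,4,5,6,7,8,9}; box has {1,2,4,5,6,7,8,9} → only 3 remains.
r4c4 = 8: row 4 has {1,3,4,5,6,9}; col 4 has {1,2,3,4,6,7,9}; box has {1,2,3,4,6} → only 8 remains.
r4c5 = 7: row 4 has {1,3,4,5,6,8,9}; col 5 has {1,2,3,4,5,6,8}; box has {1,2,3,4,6,8} → only 7 remains.
r6c1 = 7: row 6 has {1,2,4,6,8}; col 1 has {1,3,4,5,6,9}; box has {1,4,5,6,8,9} → only 7 remains.
r6c3 = 3: row 6 has {1,2,4,6,7,8}; col 3 has {1,2,4,5,6,7,8,9}; box has {1,4,5,6,7,8,9} → only 3 remains.
r6c4 = 5: row 6 has {1,2,3,4,6,7,8}; col 4 has {1,2,3,4,6,7,8,9}; box has {1,2,3,4,6,7,8} → only 5 remains.
r6c5 = 9: row 6 has {1,2,3,4,5,6,7,8}; col 5 has {1,2,3,4,5,6,7,8}; box has {1,2,3,4,5,6,7,8} → only 9 remains.
r9c1 = 8: row 9 has {1,2,3,4,5,6,7,9}; col 1 has {1,3,4,5,6,7,9}; box has {1,2,3,4,5,6,7,9} → only 8 remains.
r4c1 = 2: row 4 has {1,3,4,5,6,7,8,9}; col 1 has {1,3,4,5,6,7,8,9}; box has {1,3,4,5,6,7,8,9} → only 2 remains.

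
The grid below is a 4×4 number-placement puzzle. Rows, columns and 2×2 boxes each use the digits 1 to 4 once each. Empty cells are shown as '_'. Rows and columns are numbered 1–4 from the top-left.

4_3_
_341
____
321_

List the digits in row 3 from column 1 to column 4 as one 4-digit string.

R1C2 = 1: row 1 has {3,4}; col 2 has {2,3}; box has {3,4} → only 1 remains.
R1C4 = 2: row 1 has {1,3,4}; col 4 has {1}; box has {1,3,4} → only 2 remains.
R2C1 = 2: row 2 has {1,3,4}; col 1 has {3,4}; box has {1,3,4} → only 2 remains.
R3C1 = 1: row 3 has {}; col 1 has {2,3,4}; box has {2,3} → only 1 remains.
R3C2 = 4: row 3 has {1}; col 2 has {1,2,3}; box has {1,2,3} → only 4 remains.
R3C3 = 2: row 3 has {1,4}; col 3 has {1,3,4}; box has {1} → only 2 remains.
R3C4 = 3: row 3 has {1,2,4}; col 4 has {1,2}; box has {1,2} → only 3 remains.

1423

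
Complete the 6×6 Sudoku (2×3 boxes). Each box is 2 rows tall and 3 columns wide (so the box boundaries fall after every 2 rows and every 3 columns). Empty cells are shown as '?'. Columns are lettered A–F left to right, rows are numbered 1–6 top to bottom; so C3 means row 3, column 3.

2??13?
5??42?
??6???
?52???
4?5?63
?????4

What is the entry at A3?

1

C1 = 4: row 1 has {1,2,3}; col 3 has {2,5,6}; box has {2,5} → only 4 remains.
F2 = 6: row 2 has {2,4,5}; col 6 has {3,4}; box has {1,2,3,4} → only 6 remains.
F4 = 1: row 4 has {2,5}; col 6 has {3,4,6}; box has {} → only 1 remains.
D5 = 2: row 5 has {3,4,5,6}; col 4 has {1,4}; box has {3,4,6} → only 2 remains.
D6 = 5: row 6 has {4}; col 4 has {1,2,4}; box has {2,3,4,6} → only 5 remains.
E6 = 1: row 6 has {4,5}; col 5 has {2,3,6}; box has {2,3,4,5,6} → only 1 remains.
B1 = 6: row 1 has {1,2,3,4}; col 2 has {5}; box has {2,4,5} → only 6 remains.
F1 = 5: row 1 has {1,2,3,4,6}; col 6 has {1,3,4,6}; box has {1,2,3,4,6} → only 5 remains.
D3 = 3: row 3 has {6}; col 4 has {1,2,4,5}; box has {1} → only 3 remains.
F3 = 2: row 3 has {3,6}; col 6 has {1,3,4,5,6}; box has {1,3} → only 2 remains.
A4 = 3: row 4 has {1,2,5}; col 1 has {2,4,5}; box has {2,5,6} → only 3 remains.
D4 = 6: row 4 has {1,2,3,5}; col 4 has {1,2,3,4,5}; box has {1,2,3} → only 6 remains.
E4 = 4: row 4 has {1,2,3,5,6}; col 5 has {1,2,3,6}; box has {1,2,3,6} → only 4 remains.
B5 = 1: row 5 has {2,3,4,5,6}; col 2 has {5,6}; box has {4,5} → only 1 remains.
A6 = 6: row 6 has {1,4,5}; col 1 has {2,3,4,5}; box has {1,4,5} → only 6 remains.
C6 = 3: row 6 has {1,4,5,6}; col 3 has {2,4,5,6}; box has {1,4,5,6} → only 3 remains.
B2 = 3: row 2 has {2,4,5,6}; col 2 has {1,5,6}; box has {2,4,5,6} → only 3 remains.
C2 = 1: row 2 has {2,3,4,5,6}; col 3 has {2,3,4,5,6}; box has {2,3,4,5,6} → only 1 remains.
A3 = 1: row 3 has {2,3,6}; col 1 has {2,3,4,5,6}; box has {2,3,5,6} → only 1 remains.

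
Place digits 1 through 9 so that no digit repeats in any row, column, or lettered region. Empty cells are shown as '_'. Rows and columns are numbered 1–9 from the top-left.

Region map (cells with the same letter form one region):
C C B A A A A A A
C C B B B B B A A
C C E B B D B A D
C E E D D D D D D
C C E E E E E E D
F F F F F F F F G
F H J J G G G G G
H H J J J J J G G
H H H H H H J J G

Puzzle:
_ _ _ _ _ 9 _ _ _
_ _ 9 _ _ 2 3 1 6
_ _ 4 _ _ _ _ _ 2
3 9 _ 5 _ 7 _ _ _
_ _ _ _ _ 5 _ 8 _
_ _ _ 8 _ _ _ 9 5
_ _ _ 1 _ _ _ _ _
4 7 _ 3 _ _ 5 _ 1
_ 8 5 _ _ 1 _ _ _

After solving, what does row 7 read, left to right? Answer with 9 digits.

r3c1 = 9: in row 3, 9 can only go here (every other open cell in that row sees a 9).
r4c3 = 2: in row 4, 2 can only go here (every other open cell in that row sees a 2).
r5c9 = 9: in row 5, 9 can only go here (every other open cell in that row sees a 9).
r5c2 = 4: in row 5, 4 can only go here (every other open cell in that row sees a 4).
r2c2 = 5: row 2 has {1,2,3,6,9}; col 2 has {4,7,8,9}; region has {3,4,9} → only 5 remains.
r5c1 = 2: in row 5, 2 can only go here (every other open cell in that row sees a 2).
r9c1 = 6: row 9 has {1,5,8}; col 1 has {2,3,4,9}; region has {1,4,5,7,8} → only 6 remains.
r7c1 = 5: in row 7, 5 can only go here (every other open cell in that row sees a 5).
r8c5 = 9: in row 8, 9 can only go here (every other open cell in that row sees a 9).
r7c7 = 9: in row 7, 9 can only go here (every other open cell in that row sees a 9).
r8c8 = 2: in row 8, 2 can only go here (every other open cell in that row sees a 2).
r7c2 = 2: in row 7, 2 can only go here (every other open cell in that row sees a 2).
r9c4 = 9: row 9 has {1,5,6,8}; col 4 has {1,3,5,8}; region has {1,2,4,5,6,7,8} → only 9 remains.
r9c5 = 3: row 9 has {1,5,6,8,9}; col 5 has {9}; region has {1,2,4,5,6,7,8,9} → only 3 remains.
r5c3 = 3: in row 5, 3 can only go here (every other open cell in that row sees a 3).
r9c7 = 2: in row 9, 2 can only go here (every other open cell in that row sees a 2).
r6c5 = 2: in row 6, 2 can only go here (every other open cell in that row sees a 2).
r1c4 = 2: in row 1, 2 can only go here (every other open cell in that row sees a 2).
r6c2 = 3: in column 2, 3 can only go here (every other open cell in that column sees a 3).
r2c4 = 4: in column 4, 4 can only go here (every other open cell in that column sees a 4).
r3c5 = 5: in region B, 5 can only go here (every other open cell in that region sees a 5).
r1c8 = 5: in row 1, 5 can only go here (every other open cell in that row sees a 5).
r1c9 = 3: in row 1, 3 can only go here (every other open cell in that row sees a 3).
r3c8 = 7: row 3 has {2,4,5,9}; col 8 has {1,2,5,8,9}; region has {1,2,3,5,6,9} → only 7 remains.
r9c8 = 4: row 9 has {1,2,3,5,6,8,9}; col 8 has {1,2,5,7,8,9}; region has {1,2,3,5,9} → only 4 remains.
r9c9 = 7: row 9 has {1,2,3,4,5,6,8,9}; col 9 has {1,2,3,5,6,9}; region has {1,2,5,9} → only 7 remains.
r3c4 = 6: row 3 has {2,4,5,7,9}; col 4 has {1,2,3,4,5,8,9}; region has {2,3,4,5,9} → only 6 remains.
r4c8 = 6: row 4 has {2,3,5,7,9}; col 8 has {1,2,4,5,7,8,9}; region has {2,5,7,9} → only 6 remains.
r5c4 = 7: row 5 has {2,3,4,5,8,9}; col 4 has {1,2,3,4,5,6,8,9}; region has {2,3,4,5,8,9} → only 7 remains.
r7c8 = 3: row 7 has {1,2,5,9}; col 8 has {1,2,4,5,6,7,8,9}; region has {1,2,5,7,9} → only 3 remains.
r3c2 = 1: row 3 has {2,4,5,6,7,9}; col 2 has {2,3,4,5,7,8,9}; region has {2,3,4,5,9} → only 1 remains.
r3c7 = 8: row 3 has {1,2,4,5,6,7,9}; col 7 has {2,3,5,9}; region has {2,3,4,5,6,9} → only 8 remains.
r1c2 = 6: row 1 has {2,3,5,9}; col 2 has {1,2,3,4,5,7,8,9}; region has {1,2,3,4,5,9} → only 6 remains.
r1c7 = 4: row 1 has {2,3,5,6,9}; col 7 has {2,3,5,8,9}; region has {1,2,3,5,6,7,9} → only 4 remains.
r2c5 = 7: row 2 has {1,2,3,4,5,6,9}; col 5 has {2,3,5,9}; region has {2,3,4,5,6,8,9} → only 7 remains.
r3c6 = 3: row 3 has {1,2,4,5,6,7,8,9}; col 6 has {1,2,5,7,9}; region has {2,5,6,7,9} → only 3 remains.
r4c7 = 1: row 4 has {2,3,5,6,7,9}; col 7 has {2,3,4,5,8,9}; region has {2,3,5,6,7,9} → only 1 remains.
r5c7 = 6: row 5 has {2,3,4,5,7,8,9}; col 7 has {1,2,3,4,5,8,9}; region has {2,3,4,5,7,8,9} → only 6 remains.
r6c7 = 7: row 6 has {2,3,5,8,9}; col 7 has {1,2,3,4,5,6,8,9}; region has {2,3,5,8,9} → only 7 remains.
r1c3 = 1: row 1 has {2,3,4,5,6,9}; col 3 has {2,3,4,5,9}; region has {2,3,4,5,6,7,8,9} → only 1 remains.
r1c5 = 8: row 1 has {1,2,3,4,5,6,9}; col 5 has {2,3,5,7,9}; region has {1,2,3,4,5,6,7,9} → only 8 remains.
r2c1 = 8: row 2 has {1,2,3,4,5,6,7,9}; col 1 has {2,3,4,5,6,9}; region has {1,2,3,4,5,6,9} → only 8 remains.
r4c5 = 4: row 4 has {1,2,3,5,6,7,9}; col 5 has {2,3,5,7,8,9}; region has {1,2,3,5,6,7,9} → only 4 remains.
r4c9 = 8: row 4 has {1,2,3,4,5,6,7,9}; col 9 has {1,2,3,5,6,7,9}; region has {1,2,3,4,5,6,7,9} → only 8 remains.
r5c5 = 1: row 5 has {2,3,4,5,6,7,8,9}; col 5 has {2,3,4,5,7,8,9}; region has {2,3,4,5,6,7,8,9} → only 1 remains.
r6c1 = 1: row 6 has {2,3,5,7,8,9}; col 1 has {2,3,4,5,6,8,9}; region has {2,3,5,7,8,9} → only 1 remains.
r6c3 = 6: row 6 has {1,2,3,5,7,8,9}; col 3 has {1,2,3,4,5,9}; region has {1,2,3,5,7,8,9} → only 6 remains.
r6c6 = 4: row 6 has {1,2,3,5,6,7,8,9}; col 6 has {1,2,3,5,7,9}; region has {1,2,3,5,6,7,8,9} → only 4 remains.
r7c5 = 6: row 7 has {1,2,3,5,9}; col 5 has {1,2,3,4,5,7,8,9}; region has {1,2,3,5,7,9} → only 6 remains.
r7c6 = 8: row 7 has {1,2,3,5,6,9}; col 6 has {1,2,3,4,5,7,9}; region has {1,2,3,5,6,7,9} → only 8 remains.
r7c9 = 4: row 7 has {1,2,3,5,6,8,9}; col 9 has {1,2,3,5,6,7,8,9}; region has {1,2,3,5,6,7,8,9} → only 4 remains.
r8c3 = 8: row 8 has {1,2,3,4,5,7,9}; col 3 has {1,2,3,4,5,6,9}; region has {1,2,3,4,5,9} → only 8 remains.
r8c6 = 6: row 8 has {1,2,3,4,5,7,8,9}; col 6 has {1,2,3,4,5,7,8,9}; region has {1,2,3,4,5,8,9} → only 6 remains.
r1c1 = 7: row 1 has {1,2,3,4,5,6,8,9}; col 1 has {1,2,3,4,5,6,8,9}; region has {1,2,3,4,5,6,8,9} → only 7 remains.
r7c3 = 7: row 7 has {1,2,3,4,5,6,8,9}; col 3 has {1,2,3,4,5,6,8,9}; region has {1,2,3,4,5,6,8,9} → only 7 remains.

527168934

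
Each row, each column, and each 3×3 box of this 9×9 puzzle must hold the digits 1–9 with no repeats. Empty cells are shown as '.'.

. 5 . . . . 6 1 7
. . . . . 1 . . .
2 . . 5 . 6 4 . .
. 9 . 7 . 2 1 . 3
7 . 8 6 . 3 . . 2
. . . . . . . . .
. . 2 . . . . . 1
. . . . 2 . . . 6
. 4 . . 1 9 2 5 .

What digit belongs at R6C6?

8

R5C2 = 1: row 5 has {2,3,6,7,8}; col 2 has {4,5,9}; box has {7,8,9} → only 1 remains.
R9C9 = 8: row 9 has {1,2,4,5,9}; col 9 has {1,2,3,6,7}; box has {1,2,5,6} → only 8 remains.
R3C9 = 9: row 3 has {2,4,5,6}; col 9 has {1,2,3,6,7,8}; box has {1,4,6,7} → only 9 remains.
R9C4 = 3: row 9 has {1,2,4,5,8,9}; col 4 has {5,6,7}; box has {1,2,9} → only 3 remains.
R2C9 = 5: row 2 has {1}; col 9 has {1,2,3,6,7,8,9}; box has {1,4,6,7,9} → only 5 remains.
R6C9 = 4: row 6 has {}; col 9 has {1,2,3,5,6,7,8,9}; box has {1,2,3} → only 4 remains.
R9C1 = 6: row 9 has {1,2,3,4,5,8,9}; col 1 has {2,7}; box has {2,4} → only 6 remains.
R9C3 = 7: row 9 has {1,2,3,4,5,6,8,9}; col 3 has {2,8}; box has {2,4,6} → only 7 remains.
R5C8 = 9: row 5 has {1,2,3,6,7,8}; col 8 has {1,5}; box has {1,2,3,4} → only 9 remains.
R5C7 = 5: row 5 has {1,2,3,6,7,8,9}; col 7 has {1,2,4,6}; box has {1,2,3,4,9} → only 5 remains.
R5C5 = 4: row 5 has {1,2,3,5,6,7,8,9}; col 5 has {1,2}; box has {2,3,6,7} → only 4 remains.
R1C4 = 2: in row 1, 2 can only go here (every other open cell in that row sees a 2).
R2C8 = 2: in row 2, 2 can only go here (every other open cell in that row sees a 2).
R3C3 = 1: in row 3, 1 can only go here (every other open cell in that row sees a 1).
R6C4 = 1: in row 6, 1 can only go here (every other open cell in that row sees a 1).
R6C2 = 2: in row 6, 2 can only go here (every other open cell in that row sees a 2).
R6C5 = 9: in row 6, 9 can only go here (every other open cell in that row sees a 9).
R7C5 = 6: in row 7, 6 can only go here (every other open cell in that row sees a 6).
R8C1 = 1: in row 8, 1 can only go here (every other open cell in that row sees a 1).
R2C2 = 6: in column 2, 6 can only go here (every other open cell in that column sees a 6).
R2C5 = 7: in row 2, 7 can only go here (every other open cell in that row sees a 7).
R3C2 = 7: in row 3, 7 can only go here (every other open cell in that row sees a 7).
R2C4 = 9: in column 4, 9 can only go here (every other open cell in that column sees a 9).
R4C5 = 5: in column 5, 5 can only go here (every other open cell in that column sees a 5).
R4C1 = 4: row 4 has {1,2,3,5,7,9}; col 1 has {1,2,6,7}; box has {1,2,7,8,9} → only 4 remains.
R4C3 = 6: row 4 has {1,2,3,4,5,7,9}; col 3 has {1,2,7,8}; box has {1,2,4,7,8,9} → only 6 remains.
R4C8 = 8: row 4 has {1,2,3,4,5,6,7,9}; col 8 has {1,2,5,9}; box has {1,2,3,4,5,9} → only 8 remains.
R6C6 = 8: row 6 has {1,2,4,9}; col 6 has {1,2,3,6,9}; box has {1,2,3,4,5,6,7,9} → only 8 remains.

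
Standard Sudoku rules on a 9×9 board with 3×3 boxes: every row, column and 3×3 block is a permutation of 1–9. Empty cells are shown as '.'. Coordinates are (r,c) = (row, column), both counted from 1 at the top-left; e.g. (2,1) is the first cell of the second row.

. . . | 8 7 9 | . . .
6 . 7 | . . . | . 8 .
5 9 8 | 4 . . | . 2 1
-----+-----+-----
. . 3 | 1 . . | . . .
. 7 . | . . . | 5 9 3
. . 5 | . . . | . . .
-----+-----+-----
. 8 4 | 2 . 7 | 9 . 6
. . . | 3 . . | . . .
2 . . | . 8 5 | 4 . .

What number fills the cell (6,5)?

9

(2,4) = 5: row 2 has {6,7,8}; col 4 has {1,2,3,4,8}; box has {4,7,8,9} → only 5 remains.
(2,7) = 3: row 2 has {5,6,7,8}; col 7 has {4,5,9}; box has {1,2,8} → only 3 remains.
(5,4) = 6: row 5 has {3,5,7,9}; col 4 has {1,2,3,4,5,8}; box has {1} → only 6 remains.
(7,5) = 1: row 7 has {2,4,6,7,8,9}; col 5 has {7,8}; box has {2,3,5,7,8} → only 1 remains.
(9,4) = 9: row 9 has {2,4,5,8}; col 4 has {1,2,3,4,5,6,8}; box has {1,2,3,5,7,8} → only 9 remains.
(9,9) = 7: row 9 has {2,4,5,8,9}; col 9 has {1,3,6}; box has {4,6,9} → only 7 remains.
(1,7) = 6: row 1 has {7,8,9}; col 7 has {3,4,5,9}; box has {1,2,3,8} → only 6 remains.
(2,5) = 2: row 2 has {3,5,6,7,8}; col 5 has {1,7,8}; box has {4,5,7,8,9} → only 2 remains.
(2,6) = 1: row 2 has {2,3,5,6,7,8}; col 6 has {5,7,9}; box has {2,4,5,7,8,9} → only 1 remains.
(3,7) = 7: row 3 has {1,2,4,5,8,9}; col 7 has {3,4,5,6,9}; box has {1,2,3,6,8} → only 7 remains.
(5,5) = 4: row 5 has {3,5,6,7,9}; col 5 has {1,2,7,8}; box has {1,6} → only 4 remains.
(6,4) = 7: row 6 has {5}; col 4 has {1,2,3,4,5,6,8,9}; box has {1,4,6} → only 7 remains.
(7,1) = 3: row 7 has {1,2,4,6,7,8,9}; col 1 has {2,5,6}; box has {2,4,8} → only 3 remains.
(7,8) = 5: row 7 has {1,2,3,4,6,7,8,9}; col 8 has {2,8,9}; box has {4,6,7,9} → only 5 remains.
(8,5) = 6: row 8 has {3}; col 5 has {1,2,4,7,8}; box has {1,2,3,5,7,8,9} → only 6 remains.
(8,6) = 4: row 8 has {3,6}; col 6 has {1,5,7,9}; box has {1,2,3,5,6,7,8,9} → only 4 remains.
(8,8) = 1: row 8 has {3,4,6}; col 8 has {2,5,8,9}; box has {4,5,6,7,9} → only 1 remains.
(9,8) = 3: row 9 has {2,4,5,7,8,9}; col 8 has {1,2,5,8,9}; box has {1,4,5,6,7,9} → only 3 remains.
(1,8) = 4: row 1 has {6,7,8,9}; col 8 has {1,2,3,5,8,9}; box has {1,2,3,6,7,8} → only 4 remains.
(1,9) = 5: row 1 has {4,6,7,8,9}; col 9 has {1,3,6,7}; box has {1,2,3,4,6,7,8} → only 5 remains.
(2,2) = 4: row 2 has {1,2,3,5,6,7,8}; col 2 has {7,8,9}; box has {5,6,7,8,9} → only 4 remains.
(2,9) = 9: row 2 has {1,2,3,4,5,6,7,8}; col 9 has {1,3,5,6,7}; box has {1,2,3,4,5,6,7,8} → only 9 remains.
(3,5) = 3: row 3 has {1,2,4,5,7,8,9}; col 5 has {1,2,4,6,7,8}; box has {1,2,4,5,7,8,9} → only 3 remains.
(3,6) = 6: row 3 has {1,2,3,4,5,7,8,9}; col 6 has {1,4,5,7,9}; box has {1,2,3,4,5,7,8,9} → only 6 remains.
(6,5) = 9: row 6 has {5,7}; col 5 has {1,2,3,4,6,7,8}; box has {1,4,6,7} → only 9 remains.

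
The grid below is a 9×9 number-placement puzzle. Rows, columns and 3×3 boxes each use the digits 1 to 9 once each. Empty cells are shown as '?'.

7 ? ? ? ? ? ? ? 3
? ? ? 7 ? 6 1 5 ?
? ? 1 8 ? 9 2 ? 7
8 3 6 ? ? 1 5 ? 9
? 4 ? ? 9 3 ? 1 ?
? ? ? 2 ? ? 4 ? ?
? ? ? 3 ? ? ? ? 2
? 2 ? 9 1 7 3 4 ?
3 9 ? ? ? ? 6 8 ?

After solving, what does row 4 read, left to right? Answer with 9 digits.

836471529

R2C2 = 8 (sole candidate).
R2C9 = 4 (sole candidate).
R3C8 = 6 (sole candidate).
R4C4 = 4: row 4 has {1,3,5,6,8,9}; col 4 has {2,3,7,8,9}; box has {1,2,3,9} → only 4 remains.
R4C5 = 7: row 4 has {1,3,4,5,6,8,9}; col 5 has {1,9}; box has {1,2,3,4,9} → only 7 remains.
R4C8 = 2: row 4 has {1,3,4,5,6,7,8,9}; col 8 has {1,4,5,6,8}; box has {1,4,5,9} → only 2 remains.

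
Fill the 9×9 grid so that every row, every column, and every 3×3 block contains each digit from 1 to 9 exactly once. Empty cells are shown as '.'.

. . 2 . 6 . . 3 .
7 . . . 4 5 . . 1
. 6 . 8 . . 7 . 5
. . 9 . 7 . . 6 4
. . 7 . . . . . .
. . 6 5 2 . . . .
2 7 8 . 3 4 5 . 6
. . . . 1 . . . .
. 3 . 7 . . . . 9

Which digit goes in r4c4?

3

r1c9 = 8: row 1 has {2,3,6}; col 9 has {1,4,5,6,9}; box has {1,3,5,7} → only 8 remains.
r2c3 = 3: row 2 has {1,4,5,7}; col 3 has {2,6,7,8,9}; box has {2,6,7} → only 3 remains.
r3c5 = 9: row 3 has {5,6,7,8}; col 5 has {1,2,3,4,6,7}; box has {4,5,6,8} → only 9 remains.
r5c5 = 8: row 5 has {7}; col 5 has {1,2,3,4,6,7,9}; box has {2,5,7} → only 8 remains.
r7c4 = 9: row 7 has {2,3,4,5,6,7,8}; col 4 has {5,7,8}; box has {1,3,4,7} → only 9 remains.
r7c8 = 1: row 7 has {2,3,4,5,6,7,8,9}; col 8 has {3,6}; box has {5,6,9} → only 1 remains.
r9c5 = 5: row 9 has {3,7,9}; col 5 has {1,2,3,4,6,7,8,9}; box has {1,3,4,7,9} → only 5 remains.
r1c4 = 1: row 1 has {2,3,6,8}; col 4 has {5,7,8,9}; box has {4,5,6,8,9} → only 1 remains.
r1c6 = 7: row 1 has {1,2,3,6,8}; col 6 has {4,5}; box has {1,4,5,6,8,9} → only 7 remains.
r2c4 = 2: row 2 has {1,3,4,5,7}; col 4 has {1,5,7,8,9}; box has {1,4,5,6,7,8,9} → only 2 remains.
r2c8 = 9: row 2 has {1,2,3,4,5,7}; col 8 has {1,3,6}; box has {1,3,5,7,8} → only 9 remains.
r3c6 = 3: row 3 has {5,6,7,8,9}; col 6 has {4,5,7}; box has {1,2,4,5,6,7,8,9} → only 3 remains.
r4c4 = 3: row 4 has {4,6,7,9}; col 4 has {1,2,5,7,8,9}; box has {2,5,7,8} → only 3 remains.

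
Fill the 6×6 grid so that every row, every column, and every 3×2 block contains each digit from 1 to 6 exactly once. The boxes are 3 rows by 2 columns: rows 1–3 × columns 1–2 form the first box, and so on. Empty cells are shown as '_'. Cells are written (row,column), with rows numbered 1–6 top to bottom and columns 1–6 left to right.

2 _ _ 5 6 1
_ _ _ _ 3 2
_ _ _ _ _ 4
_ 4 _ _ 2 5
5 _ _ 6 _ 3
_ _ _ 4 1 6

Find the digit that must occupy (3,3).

(1,2) = 3 (sole candidate).
(1,3) = 4 (sole candidate).
(2,4) = 1 (sole candidate).
(3,5) = 5 (sole candidate).
(4,4) = 3 (sole candidate).
(5,5) = 4 (sole candidate).
(6,1) = 3 (sole candidate).
(6,2) = 2 (sole candidate).
(6,3) = 5 (sole candidate).
(2,3) = 6 (sole candidate).
(3,4) = 2 (sole candidate).
(4,3) = 1 (sole candidate).
(5,2) = 1 (sole candidate).
(5,3) = 2 (sole candidate).
(2,1) = 4 (sole candidate).
(2,2) = 5 (sole candidate).
(3,2) = 6 (sole candidate).
(3,3) = 3: row 3 has {2,4,5,6}; col 3 has {1,2,4,5,6}; box has {1,2,4,5,6} → only 3 remains.

3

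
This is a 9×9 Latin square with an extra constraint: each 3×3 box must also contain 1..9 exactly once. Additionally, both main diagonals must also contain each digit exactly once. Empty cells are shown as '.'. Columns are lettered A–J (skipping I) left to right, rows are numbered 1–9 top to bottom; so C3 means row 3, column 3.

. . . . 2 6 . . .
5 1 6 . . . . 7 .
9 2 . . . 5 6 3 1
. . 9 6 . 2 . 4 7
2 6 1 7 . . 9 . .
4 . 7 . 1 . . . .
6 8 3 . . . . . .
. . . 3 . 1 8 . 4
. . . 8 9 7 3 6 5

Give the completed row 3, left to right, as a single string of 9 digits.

928475631

D3 = 4: row 3 has {1,2,3,5,6,9}; col 4 has {3,6,7,8}; box has {2,5,6} → only 4 remains.
F7 = 4 (sole candidate).
A8 = 7 (sole candidate).
A9 = 1 (sole candidate).
B9 = 4 (sole candidate).
C9 = 2 (sole candidate).
D2 = 9 (sole candidate).
C3 = 8: row 3 has {1,2,3,4,5,6,9}; col 3 has {1,2,3,6,7,9}; box has {1,2,5,6,9}; main diagonal has {1,5,6} → only 8 remains.
E3 = 7: row 3 has {1,2,3,4,5,6,8,9}; col 5 has {1,2,9}; box has {2,4,5,6,9} → only 7 remains.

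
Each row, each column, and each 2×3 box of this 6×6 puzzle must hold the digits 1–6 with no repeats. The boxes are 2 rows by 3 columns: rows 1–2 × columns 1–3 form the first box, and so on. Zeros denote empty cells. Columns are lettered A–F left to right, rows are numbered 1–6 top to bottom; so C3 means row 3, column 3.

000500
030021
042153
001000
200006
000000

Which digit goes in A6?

F1 = 4: row 1 has {5}; col 6 has {1,3,6}; box has {1,2,5} → only 4 remains.
D2 = 6: row 2 has {1,2,3}; col 4 has {1,5}; box has {1,2,4,5} → only 6 remains.
A3 = 6: row 3 has {1,2,3,4,5}; col 1 has {2}; box has {1,2,4} → only 6 remains.
B4 = 5: row 4 has {1}; col 2 has {3,4}; box has {1,2,4,6} → only 5 remains.
F4 = 2: row 4 has {1,5}; col 6 has {1,3,4,6}; box has {1,3,5} → only 2 remains.
B5 = 1: row 5 has {2,6}; col 2 has {3,4,5}; box has {2} → only 1 remains.
B6 = 6: row 6 has {}; col 2 has {1,3,4,5}; box has {1,2} → only 6 remains.
F6 = 5: row 6 has {6}; col 6 has {1,2,3,4,6}; box has {6} → only 5 remains.
A1 = 1: row 1 has {4,5}; col 1 has {2,6}; box has {3} → only 1 remains.
B1 = 2: row 1 has {1,4,5}; col 2 has {1,3,4,5,6}; box has {1,3} → only 2 remains.
C1 = 6: row 1 has {1,2,4,5}; col 3 has {1,2}; box has {1,2,3} → only 6 remains.
E1 = 3: row 1 has {1,2,4,5,6}; col 5 has {2,5}; box has {1,2,4,5,6} → only 3 remains.
A4 = 3: row 4 has {1,2,5}; col 1 has {1,2,6}; box has {1,2,4,5,6} → only 3 remains.
D4 = 4: row 4 has {1,2,3,5}; col 4 has {1,5,6}; box has {1,2,3,5} → only 4 remains.
E4 = 6: row 4 has {1,2,3,4,5}; col 5 has {2,3,5}; box has {1,2,3,4,5} → only 6 remains.
D5 = 3: row 5 has {1,2,6}; col 4 has {1,4,5,6}; box has {5,6} → only 3 remains.
E5 = 4: row 5 has {1,2,3,6}; col 5 has {2,3,5,6}; box has {3,5,6} → only 4 remains.
A6 = 4: row 6 has {5,6}; col 1 has {1,2,3,6}; box has {1,2,6} → only 4 remains.

4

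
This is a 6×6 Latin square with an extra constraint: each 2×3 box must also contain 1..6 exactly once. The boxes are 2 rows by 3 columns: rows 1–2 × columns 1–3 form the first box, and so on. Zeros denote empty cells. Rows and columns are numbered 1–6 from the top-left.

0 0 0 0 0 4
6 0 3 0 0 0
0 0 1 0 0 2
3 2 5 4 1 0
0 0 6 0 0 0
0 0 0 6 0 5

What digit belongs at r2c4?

r1c3 = 2: row 1 has {4}; col 3 has {1,3,5,6}; box has {3,6} → only 2 remains.
r2c6 = 1: row 2 has {3,6}; col 6 has {2,4,5}; box has {4} → only 1 remains.
r3c1 = 4: row 3 has {1,2}; col 1 has {3,6}; box has {1,2,3,5} → only 4 remains.
r3c2 = 6: row 3 has {1,2,4}; col 2 has {2}; box has {1,2,3,4,5} → only 6 remains.
r4c6 = 6: row 4 has {1,2,3,4,5}; col 6 has {1,2,4,5}; box has {1,2,4} → only 6 remains.
r5c6 = 3: row 5 has {6}; col 6 has {1,2,4,5,6}; box has {5,6} → only 3 remains.
r6c3 = 4: row 6 has {5,6}; col 3 has {1,2,3,5,6}; box has {6} → only 4 remains.
r6c5 = 2: row 6 has {4,5,6}; col 5 has {1}; box has {3,5,6} → only 2 remains.
r2c5 = 5: row 2 has {1,3,6}; col 5 has {1,2}; box has {1,4} → only 5 remains.
r3c5 = 3: row 3 has {1,2,4,6}; col 5 has {1,2,5}; box has {1,2,4,6} → only 3 remains.
r5c4 = 1: row 5 has {3,6}; col 4 has {4,6}; box has {2,3,5,6} → only 1 remains.
r5c5 = 4: row 5 has {1,3,6}; col 5 has {1,2,3,5}; box has {1,2,3,5,6} → only 4 remains.
r6c1 = 1: row 6 has {2,4,5,6}; col 1 has {3,4,6}; box has {4,6} → only 1 remains.
r6c2 = 3: row 6 has {1,2,4,5,6}; col 2 has {2,6}; box has {1,4,6} → only 3 remains.
r1c1 = 5: row 1 has {2,4}; col 1 has {1,3,4,6}; box has {2,3,6} → only 5 remains.
r1c2 = 1: row 1 has {2,4,5}; col 2 has {2,3,6}; box has {2,3,5,6} → only 1 remains.
r1c4 = 3: row 1 has {1,2,4,5}; col 4 has {1,4,6}; box has {1,4,5} → only 3 remains.
r1c5 = 6: row 1 has {1,2,3,4,5}; col 5 has {1,2,3,4,5}; box has {1,3,4,5} → only 6 remains.
r2c2 = 4: row 2 has {1,3,5,6}; col 2 has {1,2,3,6}; box has {1,2,3,5,6} → only 4 remains.
r2c4 = 2: row 2 has {1,3,4,5,6}; col 4 has {1,3,4,6}; box has {1,3,4,5,6} → only 2 remains.

2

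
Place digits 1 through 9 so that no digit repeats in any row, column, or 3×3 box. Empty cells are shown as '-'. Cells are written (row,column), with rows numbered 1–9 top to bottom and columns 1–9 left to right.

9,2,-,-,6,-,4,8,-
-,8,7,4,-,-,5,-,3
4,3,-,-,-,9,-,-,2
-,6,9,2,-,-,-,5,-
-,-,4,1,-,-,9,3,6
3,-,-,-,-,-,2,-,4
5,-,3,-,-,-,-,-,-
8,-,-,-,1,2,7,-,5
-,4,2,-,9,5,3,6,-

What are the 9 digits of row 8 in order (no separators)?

896312745

(2,5) = 2 (sole candidate).
(2,6) = 1 (sole candidate).
(2,8) = 9 (sole candidate).
(8,2) = 9: row 8 has {1,2,5,7,8}; col 2 has {2,3,4,6,8}; box has {2,3,4,5,8} → only 9 remains.
(8,3) = 6: row 8 has {1,2,5,7,8,9}; col 3 has {2,3,4,7,9}; box has {2,3,4,5,8,9} → only 6 remains.
(8,4) = 3: row 8 has {1,2,5,6,7,8,9}; col 4 has {1,2,4}; box has {1,2,5,9} → only 3 remains.
(8,8) = 4: row 8 has {1,2,3,5,6,7,8,9}; col 8 has {3,5,6,8,9}; box has {3,5,6,7} → only 4 remains.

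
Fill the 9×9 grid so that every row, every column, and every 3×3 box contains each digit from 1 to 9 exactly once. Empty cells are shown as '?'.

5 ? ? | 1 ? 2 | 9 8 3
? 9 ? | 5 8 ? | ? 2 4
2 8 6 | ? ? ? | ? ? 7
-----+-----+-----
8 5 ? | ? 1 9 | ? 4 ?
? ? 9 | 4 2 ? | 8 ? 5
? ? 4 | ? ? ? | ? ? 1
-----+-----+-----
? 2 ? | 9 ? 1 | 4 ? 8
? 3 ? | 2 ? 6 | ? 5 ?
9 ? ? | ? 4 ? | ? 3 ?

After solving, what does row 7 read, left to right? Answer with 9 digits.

row 1, column 3 = 7: row 1 has {1,2,3,5,8,9}; col 3 has {4,6,9}; box has {2,5,6,8,9} → only 7 remains.
row 1, column 5 = 6: row 1 has {1,2,3,5,7,8,9}; col 5 has {1,2,4,8}; box has {1,2,5,8} → only 6 remains.
row 3, column 4 = 3: row 3 has {2,6,7,8}; col 4 has {1,2,4,5,9}; box has {1,2,5,6,8} → only 3 remains.
row 3, column 5 = 9: row 3 has {2,3,6,7,8}; col 5 has {1,2,4,6,8}; box has {1,2,3,5,6,8} → only 9 remains.
row 3, column 6 = 4: row 3 has {2,3,6,7,8,9}; col 6 has {1,2,6,9}; box has {1,2,3,5,6,8,9} → only 4 remains.
row 3, column 8 = 1: row 3 has {2,3,4,6,7,8,9}; col 8 has {2,3,4,5,8}; box has {2,3,4,7,8,9} → only 1 remains.
row 7, column 3 = 5: row 7 has {1,2,4,8,9}; col 3 has {4,6,7,9}; box has {2,3,9} → only 5 remains.
row 8, column 5 = 7: row 8 has {2,3,5,6}; col 5 has {1,2,4,6,8,9}; box has {1,2,4,6,9} → only 7 remains.
row 8, column 7 = 1: row 8 has {2,3,5,6,7}; col 7 has {4,8,9}; box has {3,4,5,8} → only 1 remains.
row 8, column 9 = 9: row 8 has {1,2,3,5,6,7}; col 9 has {1,3,4,5,7,8}; box has {1,3,4,5,8} → only 9 remains.
row 9, column 4 = 8: row 9 has {3,4,9}; col 4 has {1,2,3,4,5,9}; box has {1,2,4,6,7,9} → only 8 remains.
row 9, column 6 = 5: row 9 has {3,4,8,9}; col 6 has {1,2,4,6,9}; box has {1,2,4,6,7,8,9} → only 5 remains.
row 1, column 2 = 4: row 1 has {1,2,3,5,6,7,8,9}; col 2 has {2,3,5,8,9}; box has {2,5,6,7,8,9} → only 4 remains.
row 2, column 6 = 7: row 2 has {2,4,5,8,9}; col 6 has {1,2,4,5,6,9}; box has {1,2,3,4,5,6,8,9} → only 7 remains.
row 2, column 7 = 6: row 2 has {2,4,5,7,8,9}; col 7 has {1,4,8,9}; box has {1,2,3,4,7,8,9} → only 6 remains.
row 3, column 7 = 5: row 3 has {1,2,3,4,6,7,8,9}; col 7 has {1,4,6,8,9}; box has {1,2,3,4,6,7,8,9} → only 5 remains.
row 5, column 6 = 3: row 5 has {2,4,5,8,9}; col 6 has {1,2,4,5,6,7,9}; box has {1,2,4,9} → only 3 remains.
row 6, column 5 = 5: row 6 has {1,4}; col 5 has {1,2,4,6,7,8,9}; box has {1,2,3,4,9} → only 5 remains.
row 6, column 6 = 8: row 6 has {1,4,5}; col 6 has {1,2,3,4,5,6,7,9}; box has {1,2,3,4,5,9} → only 8 remains.
row 7, column 5 = 3: row 7 has {1,2,4,5,8,9}; col 5 has {1,2,4,5,6,7,8,9}; box has {1,2,4,5,6,7,8,9} → only 3 remains.
row 8, column 1 = 4: row 8 has {1,2,3,5,6,7,9}; col 1 has {2,5,8,9}; box has {2,3,5,9} → only 4 remains.
row 8, column 3 = 8: row 8 has {1,2,3,4,5,6,7,9}; col 3 has {4,5,6,7,9}; box has {2,3,4,5,9} → only 8 remains.
row 9, column 3 = 1: row 9 has {3,4,5,8,9}; col 3 has {4,5,6,7,8,9}; box has {2,3,4,5,8,9} → only 1 remains.
row 2, column 3 = 3: row 2 has {2,4,5,6,7,8,9}; col 3 has {1,4,5,6,7,8,9}; box has {2,4,5,6,7,8,9} → only 3 remains.
row 4, column 3 = 2: row 4 has {1,4,5,8,9}; col 3 has {1,3,4,5,6,7,8,9}; box has {4,5,8,9} → only 2 remains.
row 4, column 9 = 6: row 4 has {1,2,4,5,8,9}; col 9 has {1,3,4,5,7,8,9}; box has {1,4,5,8} → only 6 remains.
row 5, column 8 = 7: row 5 has {2,3,4,5,8,9}; col 8 has {1,2,3,4,5,8}; box has {1,4,5,6,8} → only 7 remains.
row 6, column 8 = 9: row 6 has {1,4,5,8}; col 8 has {1,2,3,4,5,7,8}; box has {1,4,5,6,7,8} → only 9 remains.
row 7, column 8 = 6: row 7 has {1,2,3,4,5,8,9}; col 8 has {1,2,3,4,5,7,8,9}; box has {1,3,4,5,8,9} → only 6 remains.
row 9, column 9 = 2: row 9 has {1,3,4,5,8,9}; col 9 has {1,3,4,5,6,7,8,9}; box has {1,3,4,5,6,8,9} → only 2 remains.
row 2, column 1 = 1: row 2 has {2,3,4,5,6,7,8,9}; col 1 has {2,4,5,8,9}; box has {2,3,4,5,6,7,8,9} → only 1 remains.
row 4, column 4 = 7: row 4 has {1,2,4,5,6,8,9}; col 4 has {1,2,3,4,5,8,9}; box has {1,2,3,4,5,8,9} → only 7 remains.
row 4, column 7 = 3: row 4 has {1,2,4,5,6,7,8,9}; col 7 has {1,4,5,6,8,9}; box has {1,4,5,6,7,8,9} → only 3 remains.
row 5, column 1 = 6: row 5 has {2,3,4,5,7,8,9}; col 1 has {1,2,4,5,8,9}; box has {2,4,5,8,9} → only 6 remains.
row 5, column 2 = 1: row 5 has {2,3,4,5,6,7,8,9}; col 2 has {2,3,4,5,8,9}; box has {2,4,5,6,8,9} → only 1 remains.
row 6, column 2 = 7: row 6 has {1,4,5,8,9}; col 2 has {1,2,3,4,5,8,9}; box has {1,2,4,5,6,8,9} → only 7 remains.
row 6, column 4 = 6: row 6 has {1,4,5,7,8,9}; col 4 has {1,2,3,4,5,7,8,9}; box has {1,2,3,4,5,7,8,9} → only 6 remains.
row 6, column 7 = 2: row 6 has {1,4,5,6,7,8,9}; col 7 has {1,3,4,5,6,8,9}; box has {1,3,4,5,6,7,8,9} → only 2 remains.
row 7, column 1 = 7: row 7 has {1,2,3,4,5,6,8,9}; col 1 has {1,2,4,5,6,8,9}; box has {1,2,3,4,5,8,9} → only 7 remains.

725931468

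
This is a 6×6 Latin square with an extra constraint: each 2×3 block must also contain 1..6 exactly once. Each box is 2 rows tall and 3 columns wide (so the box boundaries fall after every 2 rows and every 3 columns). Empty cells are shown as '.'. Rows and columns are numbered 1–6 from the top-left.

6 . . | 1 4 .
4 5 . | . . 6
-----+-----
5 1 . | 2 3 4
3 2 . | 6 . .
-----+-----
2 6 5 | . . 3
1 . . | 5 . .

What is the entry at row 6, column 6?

2

row 1, column 2 = 3: row 1 has {1,4,6}; col 2 has {1,2,5,6}; box has {4,5,6} → only 3 remains.
row 1, column 3 = 2: row 1 has {1,3,4,6}; col 3 has {5}; box has {3,4,5,6} → only 2 remains.
row 1, column 6 = 5: row 1 has {1,2,3,4,6}; col 6 has {3,4,6}; box has {1,4,6} → only 5 remains.
row 2, column 3 = 1: row 2 has {4,5,6}; col 3 has {2,5}; box has {2,3,4,5,6} → only 1 remains.
row 2, column 4 = 3: row 2 has {1,4,5,6}; col 4 has {1,2,5,6}; box has {1,4,5,6} → only 3 remains.
row 2, column 5 = 2: row 2 has {1,3,4,5,6}; col 5 has {3,4}; box has {1,3,4,5,6} → only 2 remains.
row 3, column 3 = 6: row 3 has {1,2,3,4,5}; col 3 has {1,2,5}; box has {1,2,3,5} → only 6 remains.
row 4, column 3 = 4: row 4 has {2,3,6}; col 3 has {1,2,5,6}; box has {1,2,3,5,6} → only 4 remains.
row 4, column 6 = 1: row 4 has {2,3,4,6}; col 6 has {3,4,5,6}; box has {2,3,4,6} → only 1 remains.
row 5, column 4 = 4: row 5 has {2,3,5,6}; col 4 has {1,2,3,5,6}; box has {3,5} → only 4 remains.
row 5, column 5 = 1: row 5 has {2,3,4,5,6}; col 5 has {2,3,4}; box has {3,4,5} → only 1 remains.
row 6, column 2 = 4: row 6 has {1,5}; col 2 has {1,2,3,5,6}; box has {1,2,5,6} → only 4 remains.
row 6, column 3 = 3: row 6 has {1,4,5}; col 3 has {1,2,4,5,6}; box has {1,2,4,5,6} → only 3 remains.
row 6, column 5 = 6: row 6 has {1,3,4,5}; col 5 has {1,2,3,4}; box has {1,3,4,5} → only 6 remains.
row 6, column 6 = 2: row 6 has {1,3,4,5,6}; col 6 has {1,3,4,5,6}; box has {1,3,4,5,6} → only 2 remains.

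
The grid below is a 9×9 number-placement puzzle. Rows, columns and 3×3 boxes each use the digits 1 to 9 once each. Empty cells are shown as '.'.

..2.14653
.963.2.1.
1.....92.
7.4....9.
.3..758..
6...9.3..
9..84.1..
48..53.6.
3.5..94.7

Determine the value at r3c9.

8

r1c1 = 8: row 1 has {1,2,3,4,5,6}; col 1 has {1,3,4,6,7,9}; box has {1,2,6,9} → only 8 remains.
r1c2 = 7: row 1 has {1,2,3,4,5,6,8}; col 2 has {3,8,9}; box has {1,2,6,8,9} → only 7 remains.
r1c4 = 9: row 1 has {1,2,3,4,5,6,7,8}; col 4 has {3,8}; box has {1,2,3,4} → only 9 remains.
r2c1 = 5: row 2 has {1,2,3,6,9}; col 1 has {1,3,4,6,7,8,9}; box has {1,2,6,7,8,9} → only 5 remains.
r2c5 = 8: row 2 has {1,2,3,5,6,9}; col 5 has {1,4,5,7,9}; box has {1,2,3,4,9} → only 8 remains.
r2c7 = 7: row 2 has {1,2,3,5,6,8,9}; col 7 has {1,3,4,6,8,9}; box has {1,2,3,5,6,9} → only 7 remains.
r2c9 = 4: row 2 has {1,2,3,5,6,7,8,9}; col 9 has {3,7}; box has {1,2,3,5,6,7,9} → only 4 remains.
r3c2 = 4: row 3 has {1,2,9}; col 2 has {3,7,8,9}; box has {1,2,5,6,7,8,9} → only 4 remains.
r3c3 = 3: row 3 has {1,2,4,9}; col 3 has {2,4,5,6}; box has {1,2,4,5,6,7,8,9} → only 3 remains.
r3c5 = 6: row 3 has {1,2,3,4,9}; col 5 has {1,4,5,7,8,9}; box has {1,2,3,4,8,9} → only 6 remains.
r3c6 = 7: row 3 has {1,2,3,4,6,9}; col 6 has {2,3,4,5,9}; box has {1,2,3,4,6,8,9} → only 7 remains.
r3c9 = 8: row 3 has {1,2,3,4,6,7,9}; col 9 has {3,4,7}; box has {1,2,3,4,5,6,7,9} → only 8 remains.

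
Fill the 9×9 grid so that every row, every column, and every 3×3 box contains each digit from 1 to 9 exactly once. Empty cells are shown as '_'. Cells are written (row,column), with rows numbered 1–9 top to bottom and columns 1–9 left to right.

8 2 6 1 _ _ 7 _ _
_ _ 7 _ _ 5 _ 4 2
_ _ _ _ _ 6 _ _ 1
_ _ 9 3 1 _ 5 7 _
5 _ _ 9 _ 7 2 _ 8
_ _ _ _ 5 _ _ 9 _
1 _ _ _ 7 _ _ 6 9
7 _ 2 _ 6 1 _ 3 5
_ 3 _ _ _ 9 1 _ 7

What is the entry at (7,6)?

3

(1,8) = 5: row 1 has {1,2,6,7,8}; col 8 has {3,4,6,7,9}; box has {1,2,4,7} → only 5 remains.
(1,9) = 3: row 1 has {1,2,5,6,7,8}; col 9 has {1,2,5,7,8,9}; box has {1,2,4,5,7} → only 3 remains.
(2,4) = 8: row 2 has {2,4,5,7}; col 4 has {1,3,9}; box has {1,5,6} → only 8 remains.
(3,8) = 8: row 3 has {1,6}; col 8 has {3,4,5,6,7,9}; box has {1,2,3,4,5,7} → only 8 remains.
(5,5) = 4: row 5 has {2,5,7,8,9}; col 5 has {1,5,6,7}; box has {1,3,5,7,9} → only 4 remains.
(5,8) = 1: row 5 has {2,4,5,7,8,9}; col 8 has {3,4,5,6,7,8,9}; box has {2,5,7,8,9} → only 1 remains.
(8,4) = 4: row 8 has {1,2,3,5,6,7}; col 4 has {1,3,8,9}; box has {1,6,7,9} → only 4 remains.
(8,7) = 8: row 8 has {1,2,3,4,5,6,7}; col 7 has {1,2,5,7}; box has {1,3,5,6,7,9} → only 8 remains.
(9,8) = 2: row 9 has {1,3,7,9}; col 8 has {1,3,4,5,6,7,8,9}; box has {1,3,5,6,7,8,9} → only 2 remains.
(1,5) = 9: row 1 has {1,2,3,5,6,7,8}; col 5 has {1,4,5,6,7}; box has {1,5,6,8} → only 9 remains.
(1,6) = 4: row 1 has {1,2,3,5,6,7,8,9}; col 6 has {1,5,6,7,9}; box has {1,5,6,8,9} → only 4 remains.
(2,5) = 3: row 2 has {2,4,5,7,8}; col 5 has {1,4,5,6,7,9}; box has {1,4,5,6,8,9} → only 3 remains.
(3,5) = 2: row 3 has {1,6,8}; col 5 has {1,3,4,5,6,7,9}; box has {1,3,4,5,6,8,9} → only 2 remains.
(3,7) = 9: row 3 has {1,2,6,8}; col 7 has {1,2,5,7,8}; box has {1,2,3,4,5,7,8} → only 9 remains.
(5,2) = 6: row 5 has {1,2,4,5,7,8,9}; col 2 has {2,3}; box has {5,9} → only 6 remains.
(5,3) = 3: row 5 has {1,2,4,5,6,7,8,9}; col 3 has {2,6,7,9}; box has {5,6,9} → only 3 remains.
(7,7) = 4: row 7 has {1,6,7,9}; col 7 has {1,2,5,7,8,9}; box has {1,2,3,5,6,7,8,9} → only 4 remains.
(8,2) = 9: row 8 has {1,2,3,4,5,6,7,8}; col 2 has {2,3,6}; box has {1,2,3,7} → only 9 remains.
(9,4) = 5: row 9 has {1,2,3,7,9}; col 4 has {1,3,4,8,9}; box has {1,4,6,7,9} → only 5 remains.
(9,5) = 8: row 9 has {1,2,3,5,7,9}; col 5 has {1,2,3,4,5,6,7,9}; box has {1,4,5,6,7,9} → only 8 remains.
(2,1) = 9: row 2 has {2,3,4,5,7,8}; col 1 has {1,5,7,8}; box has {2,6,7,8} → only 9 remains.
(2,2) = 1: row 2 has {2,3,4,5,7,8,9}; col 2 has {2,3,6,9}; box has {2,6,7,8,9} → only 1 remains.
(2,7) = 6: row 2 has {1,2,3,4,5,7,8,9}; col 7 has {1,2,4,5,7,8,9}; box has {1,2,3,4,5,7,8,9} → only 6 remains.
(3,4) = 7: row 3 has {1,2,6,8,9}; col 4 has {1,3,4,5,8,9}; box has {1,2,3,4,5,6,8,9} → only 7 remains.
(6,7) = 3: row 6 has {5,9}; col 7 has {1,2,4,5,6,7,8,9}; box has {1,2,5,7,8,9} → only 3 remains.
(7,4) = 2: row 7 has {1,4,6,7,9}; col 4 has {1,3,4,5,7,8,9}; box has {1,4,5,6,7,8,9} → only 2 remains.
(7,6) = 3: row 7 has {1,2,4,6,7,9}; col 6 has {1,4,5,6,7,9}; box has {1,2,4,5,6,7,8,9} → only 3 remains.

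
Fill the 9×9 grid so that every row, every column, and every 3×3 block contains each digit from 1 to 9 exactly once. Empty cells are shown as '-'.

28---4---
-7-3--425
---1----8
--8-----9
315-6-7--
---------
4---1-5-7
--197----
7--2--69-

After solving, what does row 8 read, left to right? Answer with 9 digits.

r4c1 = 6: row 4 has {8,9}; col 1 has {2,3,4,7}; box has {1,3,5,8} → only 6 remains.
r6c1 = 9: row 6 has {}; col 1 has {2,3,4,6,7}; box has {1,3,5,6,8} → only 9 remains.
r9c3 = 3: row 9 has {2,6,7,9}; col 3 has {1,5,8}; box has {1,4,7} → only 3 remains.
r2c1 = 1: row 2 has {2,3,4,5,7}; col 1 has {2,3,4,6,7,9}; box has {2,7,8} → only 1 remains.
r3c1 = 5: row 3 has {1,8}; col 1 has {1,2,3,4,6,7,9}; box has {1,2,7,8} → only 5 remains.
r8c1 = 8: row 8 has {1,7,9}; col 1 has {1,2,3,4,5,6,7,9}; box has {1,3,4,7} → only 8 remains.
r9c2 = 5: row 9 has {2,3,6,7,9}; col 2 has {1,7,8}; box has {1,3,4,7,8} → only 5 remains.
r9c6 = 8: row 9 has {2,3,5,6,7,9}; col 6 has {4}; box has {1,2,7,9} → only 8 remains.
r7c4 = 6: row 7 has {1,4,5,7}; col 4 has {1,2,3,9}; box has {1,2,7,8,9} → only 6 remains.
r7c6 = 3: row 7 has {1,4,5,6,7}; col 6 has {4,8}; box has {1,2,6,7,8,9} → only 3 remains.
r7c8 = 8: row 7 has {1,3,4,5,6,7}; col 8 has {2,9}; box has {5,6,7,9} → only 8 remains.
r8c6 = 5: row 8 has {1,7,8,9}; col 6 has {3,4,8}; box has {1,2,3,6,7,8,9} → only 5 remains.
r9c5 = 4: row 9 has {2,3,5,6,7,8,9}; col 5 has {1,6,7}; box has {1,2,3,5,6,7,8,9} → only 4 remains.
r9c9 = 1: row 9 has {2,3,4,5,6,7,8,9}; col 9 has {5,7,8,9}; box has {5,6,7,8,9} → only 1 remains.
r5c8 = 4: row 5 has {1,3,5,6,7}; col 8 has {2,8,9}; box has {7,9} → only 4 remains.
r5c9 = 2: row 5 has {1,3,4,5,6,7}; col 9 has {1,5,7,8,9}; box has {4,7,9} → only 2 remains.
r8c8 = 3: row 8 has {1,5,7,8,9}; col 8 has {2,4,8,9}; box has {1,5,6,7,8,9} → only 3 remains.
r8c9 = 4: row 8 has {1,3,5,7,8,9}; col 9 has {1,2,5,7,8,9}; box has {1,3,5,6,7,8,9} → only 4 remains.
r5c4 = 8: row 5 has {1,2,3,4,5,6,7}; col 4 has {1,2,3,6,9}; box has {6} → only 8 remains.
r5c6 = 9: row 5 has {1,2,3,4,5,6,7,8}; col 6 has {3,4,5,8}; box has {6,8} → only 9 remains.
r8c7 = 2: row 8 has {1,3,4,5,7,8,9}; col 7 has {4,5,6,7}; box has {1,3,4,5,6,7,8,9} → only 2 remains.
r2c6 = 6: row 2 has {1,2,3,4,5,7}; col 6 has {3,4,5,8,9}; box has {1,3,4} → only 6 remains.
r8c2 = 6: row 8 has {1,2,3,4,5,7,8,9}; col 2 has {1,5,7,8}; box has {1,3,4,5,7,8} → only 6 remains.

861975234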